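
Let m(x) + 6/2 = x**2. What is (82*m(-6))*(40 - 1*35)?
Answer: 13530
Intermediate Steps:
m(x) = -3 + x**2
(82*m(-6))*(40 - 1*35) = (82*(-3 + (-6)**2))*(40 - 1*35) = (82*(-3 + 36))*(40 - 35) = (82*33)*5 = 2706*5 = 13530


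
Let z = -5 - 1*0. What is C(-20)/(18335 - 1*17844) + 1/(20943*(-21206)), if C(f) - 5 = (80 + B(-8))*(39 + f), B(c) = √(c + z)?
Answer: 677278817959/218061573678 + 19*I*√13/491 ≈ 3.1059 + 0.13952*I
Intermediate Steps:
z = -5 (z = -5 + 0 = -5)
B(c) = √(-5 + c) (B(c) = √(c - 5) = √(-5 + c))
C(f) = 5 + (39 + f)*(80 + I*√13) (C(f) = 5 + (80 + √(-5 - 8))*(39 + f) = 5 + (80 + √(-13))*(39 + f) = 5 + (80 + I*√13)*(39 + f) = 5 + (39 + f)*(80 + I*√13))
C(-20)/(18335 - 1*17844) + 1/(20943*(-21206)) = (3125 + 80*(-20) + 39*I*√13 + I*(-20)*√13)/(18335 - 1*17844) + 1/(20943*(-21206)) = (3125 - 1600 + 39*I*√13 - 20*I*√13)/(18335 - 17844) + (1/20943)*(-1/21206) = (1525 + 19*I*√13)/491 - 1/444117258 = (1525 + 19*I*√13)*(1/491) - 1/444117258 = (1525/491 + 19*I*√13/491) - 1/444117258 = 677278817959/218061573678 + 19*I*√13/491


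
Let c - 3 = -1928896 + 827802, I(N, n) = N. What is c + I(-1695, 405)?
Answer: -1102786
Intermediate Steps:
c = -1101091 (c = 3 + (-1928896 + 827802) = 3 - 1101094 = -1101091)
c + I(-1695, 405) = -1101091 - 1695 = -1102786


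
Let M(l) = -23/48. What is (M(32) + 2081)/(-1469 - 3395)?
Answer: -99865/233472 ≈ -0.42774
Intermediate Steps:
M(l) = -23/48 (M(l) = -23*1/48 = -23/48)
(M(32) + 2081)/(-1469 - 3395) = (-23/48 + 2081)/(-1469 - 3395) = (99865/48)/(-4864) = (99865/48)*(-1/4864) = -99865/233472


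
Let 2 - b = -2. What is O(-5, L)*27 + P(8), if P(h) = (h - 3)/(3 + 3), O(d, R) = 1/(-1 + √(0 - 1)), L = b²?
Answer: -38/3 - 27*I/2 ≈ -12.667 - 13.5*I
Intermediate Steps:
b = 4 (b = 2 - 1*(-2) = 2 + 2 = 4)
L = 16 (L = 4² = 16)
O(d, R) = (-1 - I)/2 (O(d, R) = 1/(-1 + √(-1)) = 1/(-1 + I) = (-1 - I)/2)
P(h) = -½ + h/6 (P(h) = (-3 + h)/6 = (-3 + h)*(⅙) = -½ + h/6)
O(-5, L)*27 + P(8) = (-½ - I/2)*27 + (-½ + (⅙)*8) = (-27/2 - 27*I/2) + (-½ + 4/3) = (-27/2 - 27*I/2) + ⅚ = -38/3 - 27*I/2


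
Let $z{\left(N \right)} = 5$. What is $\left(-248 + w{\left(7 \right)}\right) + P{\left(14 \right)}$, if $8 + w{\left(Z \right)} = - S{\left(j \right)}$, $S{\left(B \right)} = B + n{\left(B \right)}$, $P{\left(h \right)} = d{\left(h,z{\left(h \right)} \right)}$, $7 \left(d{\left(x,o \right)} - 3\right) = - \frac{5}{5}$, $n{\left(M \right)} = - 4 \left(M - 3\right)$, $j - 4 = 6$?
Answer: $- \frac{1646}{7} \approx -235.14$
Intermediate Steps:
$j = 10$ ($j = 4 + 6 = 10$)
$n{\left(M \right)} = 12 - 4 M$ ($n{\left(M \right)} = - 4 \left(-3 + M\right) = 12 - 4 M$)
$d{\left(x,o \right)} = \frac{20}{7}$ ($d{\left(x,o \right)} = 3 + \frac{\left(-5\right) \frac{1}{5}}{7} = 3 + \frac{1}{7} \left(-1\right) = 3 - \frac{1}{7} = \frac{20}{7}$)
$P{\left(h \right)} = \frac{20}{7}$
$S{\left(B \right)} = 12 - 3 B$ ($S{\left(B \right)} = B - \left(-12 + 4 B\right) = 12 - 3 B$)
$w{\left(Z \right)} = 10$ ($w{\left(Z \right)} = -8 - \left(12 - 30\right) = -8 - -18 = -8 + 18 = 10$)
$\left(-248 + w{\left(7 \right)}\right) + P{\left(14 \right)} = \left(-248 + 10\right) + \frac{20}{7} = -238 + \frac{20}{7} = - \frac{1646}{7}$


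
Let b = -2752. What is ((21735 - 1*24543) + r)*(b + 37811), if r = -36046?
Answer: -1362182386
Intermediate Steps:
((21735 - 1*24543) + r)*(b + 37811) = ((21735 - 1*24543) - 36046)*(-2752 + 37811) = ((21735 - 24543) - 36046)*35059 = (-2808 - 36046)*35059 = -38854*35059 = -1362182386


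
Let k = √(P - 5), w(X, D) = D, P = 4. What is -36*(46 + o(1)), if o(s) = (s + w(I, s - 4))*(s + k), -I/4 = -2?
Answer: -1584 + 72*I ≈ -1584.0 + 72.0*I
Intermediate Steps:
I = 8 (I = -4*(-2) = 8)
k = I (k = √(4 - 5) = √(-1) = I ≈ 1.0*I)
o(s) = (-4 + 2*s)*(I + s) (o(s) = (s + (s - 4))*(s + I) = (s + (-4 + s))*(I + s) = (-4 + 2*s)*(I + s))
-36*(46 + o(1)) = -36*(46 + (-4*I + 2*1² + 2*1*(-2 + I))) = -36*(46 + (-4*I + 2*1 + (-4 + 2*I))) = -36*(46 + (-4*I + 2 + (-4 + 2*I))) = -36*(46 + (-2 - 2*I)) = -36*(44 - 2*I) = -1584 + 72*I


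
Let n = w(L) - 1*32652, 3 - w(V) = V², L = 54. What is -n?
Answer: 35565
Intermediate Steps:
w(V) = 3 - V²
n = -35565 (n = (3 - 1*54²) - 1*32652 = (3 - 1*2916) - 32652 = (3 - 2916) - 32652 = -2913 - 32652 = -35565)
-n = -1*(-35565) = 35565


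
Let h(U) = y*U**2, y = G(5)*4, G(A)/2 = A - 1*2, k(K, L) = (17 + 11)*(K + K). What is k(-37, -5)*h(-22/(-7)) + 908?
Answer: -3431980/7 ≈ -4.9028e+5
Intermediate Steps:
k(K, L) = 56*K (k(K, L) = 28*(2*K) = 56*K)
G(A) = -4 + 2*A (G(A) = 2*(A - 1*2) = 2*(A - 2) = 2*(-2 + A) = -4 + 2*A)
y = 24 (y = (-4 + 2*5)*4 = (-4 + 10)*4 = 6*4 = 24)
h(U) = 24*U**2
k(-37, -5)*h(-22/(-7)) + 908 = (56*(-37))*(24*(-22/(-7))**2) + 908 = -49728*(-22*(-1/7))**2 + 908 = -49728*(22/7)**2 + 908 = -49728*484/49 + 908 = -2072*11616/49 + 908 = -3438336/7 + 908 = -3431980/7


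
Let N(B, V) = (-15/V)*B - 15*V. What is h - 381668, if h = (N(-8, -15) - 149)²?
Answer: -377044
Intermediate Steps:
N(B, V) = -15*V - 15*B/V (N(B, V) = -15*B/V - 15*V = -15*V - 15*B/V)
h = 4624 (h = ((-15*(-15) - 15*(-8)/(-15)) - 149)² = ((225 - 15*(-8)*(-1/15)) - 149)² = ((225 - 8) - 149)² = (217 - 149)² = 68² = 4624)
h - 381668 = 4624 - 381668 = -377044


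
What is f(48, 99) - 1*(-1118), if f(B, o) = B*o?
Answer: 5870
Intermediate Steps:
f(48, 99) - 1*(-1118) = 48*99 - 1*(-1118) = 4752 + 1118 = 5870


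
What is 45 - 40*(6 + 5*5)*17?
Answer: -21035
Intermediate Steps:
45 - 40*(6 + 5*5)*17 = 45 - 40*(6 + 25)*17 = 45 - 1240*17 = 45 - 40*527 = 45 - 21080 = -21035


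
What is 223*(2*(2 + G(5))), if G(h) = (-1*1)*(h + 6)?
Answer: -4014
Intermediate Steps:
G(h) = -6 - h (G(h) = -(6 + h) = -6 - h)
223*(2*(2 + G(5))) = 223*(2*(2 + (-6 - 1*5))) = 223*(2*(2 + (-6 - 5))) = 223*(2*(2 - 11)) = 223*(2*(-9)) = 223*(-18) = -4014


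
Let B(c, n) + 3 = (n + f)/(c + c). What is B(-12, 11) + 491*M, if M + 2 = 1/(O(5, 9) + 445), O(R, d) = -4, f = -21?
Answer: -1734841/1764 ≈ -983.47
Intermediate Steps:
B(c, n) = -3 + (-21 + n)/(2*c) (B(c, n) = -3 + (n - 21)/(c + c) = -3 + (-21 + n)/((2*c)) = -3 + (-21 + n)*(1/(2*c)) = -3 + (-21 + n)/(2*c))
M = -881/441 (M = -2 + 1/(-4 + 445) = -2 + 1/441 = -881/441 ≈ -1.9977)
B(-12, 11) + 491*M = (½)*(-21 + 11 - 6*(-12))/(-12) + 491*(-881/441) = (½)*(-1/12)*(-21 + 11 + 72) - 432571/441 = (½)*(-1/12)*62 - 432571/441 = -31/12 - 432571/441 = -1734841/1764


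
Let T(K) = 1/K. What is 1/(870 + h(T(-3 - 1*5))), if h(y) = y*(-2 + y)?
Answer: 64/55697 ≈ 0.0011491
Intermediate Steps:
1/(870 + h(T(-3 - 1*5))) = 1/(870 + (-2 + 1/(-3 - 1*5))/(-3 - 1*5)) = 1/(870 + (-2 + 1/(-3 - 5))/(-3 - 5)) = 1/(870 + (-2 + 1/(-8))/(-8)) = 1/(870 - (-2 - 1/8)/8) = 1/(870 - 1/8*(-17/8)) = 1/(870 + 17/64) = 1/(55697/64) = 64/55697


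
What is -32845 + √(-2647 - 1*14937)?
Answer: -32845 + 4*I*√1099 ≈ -32845.0 + 132.6*I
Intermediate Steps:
-32845 + √(-2647 - 1*14937) = -32845 + √(-2647 - 14937) = -32845 + √(-17584) = -32845 + 4*I*√1099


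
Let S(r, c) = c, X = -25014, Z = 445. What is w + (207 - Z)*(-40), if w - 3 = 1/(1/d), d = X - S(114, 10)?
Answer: -15501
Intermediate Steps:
d = -25024 (d = -25014 - 1*10 = -25014 - 10 = -25024)
w = -25021 (w = 3 + 1/(1/(-25024)) = 3 + 1/(-1/25024) = 3 - 25024 = -25021)
w + (207 - Z)*(-40) = -25021 + (207 - 1*445)*(-40) = -25021 + (207 - 445)*(-40) = -25021 - 238*(-40) = -25021 + 9520 = -15501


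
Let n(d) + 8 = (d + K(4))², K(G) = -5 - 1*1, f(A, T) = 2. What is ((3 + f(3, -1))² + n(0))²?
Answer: 2809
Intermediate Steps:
K(G) = -6 (K(G) = -5 - 1 = -6)
n(d) = -8 + (-6 + d)² (n(d) = -8 + (d - 6)² = -8 + (-6 + d)²)
((3 + f(3, -1))² + n(0))² = ((3 + 2)² + (-8 + (-6 + 0)²))² = (5² + (-8 + (-6)²))² = (25 + (-8 + 36))² = (25 + 28)² = 53² = 2809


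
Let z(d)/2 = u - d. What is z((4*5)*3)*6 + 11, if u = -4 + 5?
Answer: -697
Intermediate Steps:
u = 1
z(d) = 2 - 2*d (z(d) = 2*(1 - d) = 2 - 2*d)
z((4*5)*3)*6 + 11 = (2 - 2*4*5*3)*6 + 11 = (2 - 40*3)*6 + 11 = (2 - 2*60)*6 + 11 = (2 - 120)*6 + 11 = -118*6 + 11 = -708 + 11 = -697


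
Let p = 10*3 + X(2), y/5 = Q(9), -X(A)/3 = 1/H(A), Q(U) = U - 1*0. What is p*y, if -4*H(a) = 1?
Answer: 1890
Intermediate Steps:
H(a) = -¼ (H(a) = -¼*1 = -¼)
Q(U) = U (Q(U) = U + 0 = U)
X(A) = 12 (X(A) = -3/(-¼) = -3*(-4) = 12)
y = 45 (y = 5*9 = 45)
p = 42 (p = 10*3 + 12 = 30 + 12 = 42)
p*y = 42*45 = 1890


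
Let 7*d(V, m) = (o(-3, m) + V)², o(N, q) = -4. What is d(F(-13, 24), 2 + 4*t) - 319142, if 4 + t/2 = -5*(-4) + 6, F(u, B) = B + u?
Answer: -319135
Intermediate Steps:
t = 44 (t = -8 + 2*(-5*(-4) + 6) = -8 + 2*(20 + 6) = -8 + 2*26 = -8 + 52 = 44)
d(V, m) = (-4 + V)²/7
d(F(-13, 24), 2 + 4*t) - 319142 = (-4 + (24 - 13))²/7 - 319142 = (-4 + 11)²/7 - 319142 = (⅐)*7² - 319142 = (⅐)*49 - 319142 = 7 - 319142 = -319135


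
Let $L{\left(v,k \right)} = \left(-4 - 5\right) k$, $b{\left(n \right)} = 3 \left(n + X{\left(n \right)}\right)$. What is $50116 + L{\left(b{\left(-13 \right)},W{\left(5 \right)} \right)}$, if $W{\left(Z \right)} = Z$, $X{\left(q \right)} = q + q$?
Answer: $50071$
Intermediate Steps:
$X{\left(q \right)} = 2 q$
$b{\left(n \right)} = 9 n$ ($b{\left(n \right)} = 3 \left(n + 2 n\right) = 3 \cdot 3 n = 9 n$)
$L{\left(v,k \right)} = - 9 k$
$50116 + L{\left(b{\left(-13 \right)},W{\left(5 \right)} \right)} = 50116 - 45 = 50071$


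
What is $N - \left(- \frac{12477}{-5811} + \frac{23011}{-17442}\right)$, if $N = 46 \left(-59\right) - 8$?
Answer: $- \frac{91991158159}{33785154} \approx -2722.8$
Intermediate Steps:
$N = -2722$ ($N = -2714 - 8 = -2722$)
$N - \left(- \frac{12477}{-5811} + \frac{23011}{-17442}\right) = -2722 - \left(- \frac{12477}{-5811} + \frac{23011}{-17442}\right) = -2722 - \left(\left(-12477\right) \left(- \frac{1}{5811}\right) + 23011 \left(- \frac{1}{17442}\right)\right) = -2722 - \left(\frac{4159}{1937} - \frac{23011}{17442}\right) = -2722 - \frac{27968971}{33785154} = - \frac{91991158159}{33785154}$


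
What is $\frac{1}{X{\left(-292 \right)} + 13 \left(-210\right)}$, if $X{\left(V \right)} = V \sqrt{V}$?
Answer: $\frac{i}{2 \left(- 1365 i + 292 \sqrt{73}\right)} \approx -8.4389 \cdot 10^{-5} + 0.00015424 i$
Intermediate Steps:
$X{\left(V \right)} = V^{\frac{3}{2}}$
$\frac{1}{X{\left(-292 \right)} + 13 \left(-210\right)} = \frac{1}{\left(-292\right)^{\frac{3}{2}} + 13 \left(-210\right)} = \frac{1}{- 584 i \sqrt{73} - 2730} = \frac{1}{-2730 - 584 i \sqrt{73}}$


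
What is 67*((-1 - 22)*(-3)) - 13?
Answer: 4610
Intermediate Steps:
67*((-1 - 22)*(-3)) - 13 = 67*(-23*(-3)) - 13 = 67*69 - 13 = 4623 - 13 = 4610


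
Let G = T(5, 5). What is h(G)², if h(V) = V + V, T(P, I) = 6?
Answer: 144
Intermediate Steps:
G = 6
h(V) = 2*V
h(G)² = (2*6)² = 12² = 144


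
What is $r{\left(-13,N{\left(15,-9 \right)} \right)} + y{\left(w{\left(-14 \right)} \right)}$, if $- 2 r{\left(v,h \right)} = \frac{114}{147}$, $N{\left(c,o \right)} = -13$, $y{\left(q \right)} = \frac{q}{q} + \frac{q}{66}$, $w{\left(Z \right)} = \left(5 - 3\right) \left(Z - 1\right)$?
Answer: $\frac{85}{539} \approx 0.1577$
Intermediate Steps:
$w{\left(Z \right)} = -2 + 2 Z$ ($w{\left(Z \right)} = 2 \left(-1 + Z\right) = -2 + 2 Z$)
$y{\left(q \right)} = 1 + \frac{q}{66}$ ($y{\left(q \right)} = 1 + q \frac{1}{66} = 1 + \frac{q}{66}$)
$r{\left(v,h \right)} = - \frac{19}{49}$ ($r{\left(v,h \right)} = - \frac{114 \cdot \frac{1}{147}}{2} = \left(- \frac{1}{2}\right) \frac{38}{49} = - \frac{19}{49}$)
$r{\left(-13,N{\left(15,-9 \right)} \right)} + y{\left(w{\left(-14 \right)} \right)} = - \frac{19}{49} + \left(1 + \frac{-2 + 2 \left(-14\right)}{66}\right) = - \frac{19}{49} + \left(1 + \frac{-2 - 28}{66}\right) = - \frac{19}{49} + \left(1 + \frac{1}{66} \left(-30\right)\right) = - \frac{19}{49} + \left(1 - \frac{5}{11}\right) = - \frac{19}{49} + \frac{6}{11} = \frac{85}{539}$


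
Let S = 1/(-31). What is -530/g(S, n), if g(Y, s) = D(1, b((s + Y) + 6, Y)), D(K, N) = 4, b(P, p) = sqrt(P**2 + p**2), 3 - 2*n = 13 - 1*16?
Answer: -265/2 ≈ -132.50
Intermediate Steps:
n = 3 (n = 3/2 - (13 - 1*16)/2 = 3/2 - (13 - 16)/2 = 3/2 - 1/2*(-3) = 3/2 + 3/2 = 3)
S = -1/31 ≈ -0.032258
g(Y, s) = 4
-530/g(S, n) = -530/4 = -530*1/4 = -265/2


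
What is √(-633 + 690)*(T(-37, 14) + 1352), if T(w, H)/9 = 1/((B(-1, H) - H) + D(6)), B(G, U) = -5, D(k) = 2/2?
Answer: 2703*√57/2 ≈ 10204.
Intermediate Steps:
D(k) = 1 (D(k) = 2*(½) = 1)
T(w, H) = 9/(-4 - H) (T(w, H) = 9/((-5 - H) + 1) = 9/(-4 - H))
√(-633 + 690)*(T(-37, 14) + 1352) = √(-633 + 690)*(-9/(4 + 14) + 1352) = √57*(-9/18 + 1352) = √57*(-9*1/18 + 1352) = √57*(-½ + 1352) = √57*(2703/2) = 2703*√57/2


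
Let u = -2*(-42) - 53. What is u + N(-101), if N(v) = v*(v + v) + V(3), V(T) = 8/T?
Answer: 61307/3 ≈ 20436.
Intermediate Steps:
u = 31 (u = 84 - 53 = 31)
N(v) = 8/3 + 2*v² (N(v) = v*(v + v) + 8/3 = v*(2*v) + 8*(⅓) = 2*v² + 8/3 = 8/3 + 2*v²)
u + N(-101) = 31 + (8/3 + 2*(-101)²) = 31 + (8/3 + 2*10201) = 31 + (8/3 + 20402) = 31 + 61214/3 = 61307/3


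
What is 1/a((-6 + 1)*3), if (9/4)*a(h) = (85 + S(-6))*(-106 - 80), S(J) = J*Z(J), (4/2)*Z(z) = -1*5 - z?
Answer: -3/20336 ≈ -0.00014752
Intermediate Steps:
Z(z) = -5/2 - z/2 (Z(z) = (-1*5 - z)/2 = (-5 - z)/2 = -5/2 - z/2)
S(J) = J*(-5/2 - J/2)
a(h) = -20336/3 (a(h) = 4*((85 - 1/2*(-6)*(5 - 6))*(-106 - 80))/9 = 4*((85 - 1/2*(-6)*(-1))*(-186))/9 = 4*((85 - 3)*(-186))/9 = 4*(82*(-186))/9 = (4/9)*(-15252) = -20336/3)
1/a((-6 + 1)*3) = 1/(-20336/3) = -3/20336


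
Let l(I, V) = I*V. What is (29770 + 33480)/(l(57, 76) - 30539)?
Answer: -63250/26207 ≈ -2.4135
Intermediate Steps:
(29770 + 33480)/(l(57, 76) - 30539) = (29770 + 33480)/(57*76 - 30539) = 63250/(4332 - 30539) = 63250/(-26207) = 63250*(-1/26207) = -63250/26207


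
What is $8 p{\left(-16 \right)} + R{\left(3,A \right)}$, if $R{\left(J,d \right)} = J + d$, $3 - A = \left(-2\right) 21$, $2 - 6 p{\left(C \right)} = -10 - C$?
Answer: $\frac{128}{3} \approx 42.667$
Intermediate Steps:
$p{\left(C \right)} = 2 + \frac{C}{6}$ ($p{\left(C \right)} = \frac{1}{3} - \frac{-10 - C}{6} = \frac{1}{3} + \left(\frac{5}{3} + \frac{C}{6}\right) = 2 + \frac{C}{6}$)
$A = 45$ ($A = 3 - \left(-2\right) 21 = 3 - -42 = 3 + 42 = 45$)
$8 p{\left(-16 \right)} + R{\left(3,A \right)} = 8 \left(2 + \frac{1}{6} \left(-16\right)\right) + \left(3 + 45\right) = 8 \left(2 - \frac{8}{3}\right) + 48 = 8 \left(- \frac{2}{3}\right) + 48 = - \frac{16}{3} + 48 = \frac{128}{3}$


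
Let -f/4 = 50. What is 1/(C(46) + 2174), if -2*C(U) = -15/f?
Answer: 80/173917 ≈ 0.00045999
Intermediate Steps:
f = -200 (f = -4*50 = -200)
C(U) = -3/80 (C(U) = -(-15)/(2*(-200)) = -(-15)*(-1)/(2*200) = -½*3/40 = -3/80)
1/(C(46) + 2174) = 1/(-3/80 + 2174) = 1/(173917/80) = 80/173917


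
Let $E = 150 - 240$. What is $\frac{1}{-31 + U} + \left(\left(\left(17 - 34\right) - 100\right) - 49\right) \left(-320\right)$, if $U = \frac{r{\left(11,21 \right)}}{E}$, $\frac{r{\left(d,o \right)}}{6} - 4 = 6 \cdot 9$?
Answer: $\frac{27781745}{523} \approx 53120.0$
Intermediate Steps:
$r{\left(d,o \right)} = 348$ ($r{\left(d,o \right)} = 24 + 6 \cdot 6 \cdot 9 = 24 + 6 \cdot 54 = 24 + 324 = 348$)
$E = -90$
$U = - \frac{58}{15}$ ($U = \frac{348}{-90} = 348 \left(- \frac{1}{90}\right) = - \frac{58}{15} \approx -3.8667$)
$\frac{1}{-31 + U} + \left(\left(\left(17 - 34\right) - 100\right) - 49\right) \left(-320\right) = \frac{1}{-31 - \frac{58}{15}} + \left(\left(\left(17 - 34\right) - 100\right) - 49\right) \left(-320\right) = \frac{1}{- \frac{523}{15}} + \left(\left(\left(17 - 34\right) - 100\right) - 49\right) \left(-320\right) = - \frac{15}{523} + \left(\left(-17 - 100\right) - 49\right) \left(-320\right) = - \frac{15}{523} + \left(-117 - 49\right) \left(-320\right) = - \frac{15}{523} - -53120 = - \frac{15}{523} + 53120 = \frac{27781745}{523}$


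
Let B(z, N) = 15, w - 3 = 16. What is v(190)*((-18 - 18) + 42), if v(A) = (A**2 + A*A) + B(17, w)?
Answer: 433290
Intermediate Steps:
w = 19 (w = 3 + 16 = 19)
v(A) = 15 + 2*A**2 (v(A) = (A**2 + A*A) + 15 = (A**2 + A**2) + 15 = 2*A**2 + 15 = 15 + 2*A**2)
v(190)*((-18 - 18) + 42) = (15 + 2*190**2)*((-18 - 18) + 42) = (15 + 2*36100)*(-36 + 42) = (15 + 72200)*6 = 72215*6 = 433290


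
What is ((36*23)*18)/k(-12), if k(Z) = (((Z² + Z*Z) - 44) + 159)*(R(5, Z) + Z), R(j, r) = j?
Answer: -14904/2821 ≈ -5.2832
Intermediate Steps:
k(Z) = (5 + Z)*(115 + 2*Z²) (k(Z) = (((Z² + Z*Z) - 44) + 159)*(5 + Z) = (((Z² + Z²) - 44) + 159)*(5 + Z) = ((2*Z² - 44) + 159)*(5 + Z) = ((-44 + 2*Z²) + 159)*(5 + Z) = (115 + 2*Z²)*(5 + Z) = (5 + Z)*(115 + 2*Z²))
((36*23)*18)/k(-12) = ((36*23)*18)/(575 + 2*(-12)³ + 10*(-12)² + 115*(-12)) = (828*18)/(575 + 2*(-1728) + 10*144 - 1380) = 14904/(575 - 3456 + 1440 - 1380) = 14904/(-2821) = 14904*(-1/2821) = -14904/2821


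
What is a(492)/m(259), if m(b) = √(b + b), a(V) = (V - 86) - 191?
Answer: 215*√518/518 ≈ 9.4466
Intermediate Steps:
a(V) = -277 + V (a(V) = (-86 + V) - 191 = -277 + V)
m(b) = √2*√b (m(b) = √(2*b) = √2*√b)
a(492)/m(259) = (-277 + 492)/((√2*√259)) = 215/(√518) = 215*(√518/518) = 215*√518/518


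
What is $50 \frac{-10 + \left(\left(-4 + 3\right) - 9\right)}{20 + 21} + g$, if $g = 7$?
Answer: $- \frac{713}{41} \approx -17.39$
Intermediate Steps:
$50 \frac{-10 + \left(\left(-4 + 3\right) - 9\right)}{20 + 21} + g = 50 \frac{-10 + \left(\left(-4 + 3\right) - 9\right)}{20 + 21} + 7 = 50 \frac{-10 - 10}{41} + 7 = 50 \left(-10 - 10\right) \frac{1}{41} + 7 = 50 \left(\left(-20\right) \frac{1}{41}\right) + 7 = 50 \left(- \frac{20}{41}\right) + 7 = - \frac{1000}{41} + 7 = - \frac{713}{41}$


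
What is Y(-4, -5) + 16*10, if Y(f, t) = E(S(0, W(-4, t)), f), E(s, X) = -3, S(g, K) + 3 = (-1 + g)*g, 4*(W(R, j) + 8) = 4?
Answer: 157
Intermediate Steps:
W(R, j) = -7 (W(R, j) = -8 + (1/4)*4 = -8 + 1 = -7)
S(g, K) = -3 + g*(-1 + g) (S(g, K) = -3 + (-1 + g)*g = -3 + g*(-1 + g))
Y(f, t) = -3
Y(-4, -5) + 16*10 = -3 + 16*10 = -3 + 160 = 157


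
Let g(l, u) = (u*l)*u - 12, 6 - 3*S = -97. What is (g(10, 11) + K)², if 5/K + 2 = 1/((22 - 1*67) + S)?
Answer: 6416971236/4489 ≈ 1.4295e+6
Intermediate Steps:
S = 103/3 (S = 2 - ⅓*(-97) = 2 + 97/3 = 103/3 ≈ 34.333)
g(l, u) = -12 + l*u² (g(l, u) = (l*u)*u - 12 = l*u² - 12 = -12 + l*u²)
K = -160/67 (K = 5/(-2 + 1/((22 - 1*67) + 103/3)) = 5/(-2 + 1/((22 - 67) + 103/3)) = 5/(-2 + 1/(-45 + 103/3)) = 5/(-2 + 1/(-32/3)) = 5/(-2 - 3/32) = 5/(-67/32) = 5*(-32/67) = -160/67 ≈ -2.3881)
(g(10, 11) + K)² = ((-12 + 10*11²) - 160/67)² = ((-12 + 10*121) - 160/67)² = ((-12 + 1210) - 160/67)² = (1198 - 160/67)² = (80106/67)² = 6416971236/4489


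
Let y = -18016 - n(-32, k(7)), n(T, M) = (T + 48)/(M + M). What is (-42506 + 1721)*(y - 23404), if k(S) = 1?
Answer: 1689640980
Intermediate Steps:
n(T, M) = (48 + T)/(2*M) (n(T, M) = (48 + T)/((2*M)) = (48 + T)*(1/(2*M)) = (48 + T)/(2*M))
y = -18024 (y = -18016 - (48 - 32)/(2*1) = -18016 - 16/2 = -18016 - 1*8 = -18016 - 8 = -18024)
(-42506 + 1721)*(y - 23404) = (-42506 + 1721)*(-18024 - 23404) = -40785*(-41428) = 1689640980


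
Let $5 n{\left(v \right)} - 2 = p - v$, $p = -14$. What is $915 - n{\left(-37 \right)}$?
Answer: $910$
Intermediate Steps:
$n{\left(v \right)} = - \frac{12}{5} - \frac{v}{5}$ ($n{\left(v \right)} = \frac{2}{5} + \frac{-14 - v}{5} = \frac{2}{5} - \left(\frac{14}{5} + \frac{v}{5}\right) = - \frac{12}{5} - \frac{v}{5}$)
$915 - n{\left(-37 \right)} = 915 - \left(- \frac{12}{5} - - \frac{37}{5}\right) = 915 - \left(- \frac{12}{5} + \frac{37}{5}\right) = 915 - 5 = 910$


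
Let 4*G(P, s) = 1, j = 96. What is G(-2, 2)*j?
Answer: 24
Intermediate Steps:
G(P, s) = ¼ (G(P, s) = (¼)*1 = ¼)
G(-2, 2)*j = (¼)*96 = 24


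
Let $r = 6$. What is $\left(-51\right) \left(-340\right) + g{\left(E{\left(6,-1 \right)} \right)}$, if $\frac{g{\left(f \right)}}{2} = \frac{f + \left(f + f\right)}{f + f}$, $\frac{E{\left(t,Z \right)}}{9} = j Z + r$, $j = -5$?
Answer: $17343$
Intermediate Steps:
$E{\left(t,Z \right)} = 54 - 45 Z$ ($E{\left(t,Z \right)} = 9 \left(- 5 Z + 6\right) = 9 \left(6 - 5 Z\right) = 54 - 45 Z$)
$g{\left(f \right)} = 3$ ($g{\left(f \right)} = 2 \frac{f + \left(f + f\right)}{f + f} = 2 \frac{f + 2 f}{2 f} = 2 \cdot 3 f \frac{1}{2 f} = 2 \cdot \frac{3}{2} = 3$)
$\left(-51\right) \left(-340\right) + g{\left(E{\left(6,-1 \right)} \right)} = \left(-51\right) \left(-340\right) + 3 = 17340 + 3 = 17343$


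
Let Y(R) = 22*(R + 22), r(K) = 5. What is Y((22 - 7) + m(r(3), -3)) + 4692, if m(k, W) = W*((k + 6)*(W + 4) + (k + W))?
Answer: 4648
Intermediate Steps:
m(k, W) = W*(W + k + (4 + W)*(6 + k)) (m(k, W) = W*((6 + k)*(4 + W) + (W + k)) = W*((4 + W)*(6 + k) + (W + k)) = W*(W + k + (4 + W)*(6 + k)))
Y(R) = 484 + 22*R (Y(R) = 22*(22 + R) = 484 + 22*R)
Y((22 - 7) + m(r(3), -3)) + 4692 = (484 + 22*((22 - 7) - 3*(24 + 5*5 + 7*(-3) - 3*5))) + 4692 = (484 + 22*(15 - 3*(24 + 25 - 21 - 15))) + 4692 = (484 + 22*(15 - 3*13)) + 4692 = (484 + 22*(15 - 39)) + 4692 = (484 + 22*(-24)) + 4692 = (484 - 528) + 4692 = -44 + 4692 = 4648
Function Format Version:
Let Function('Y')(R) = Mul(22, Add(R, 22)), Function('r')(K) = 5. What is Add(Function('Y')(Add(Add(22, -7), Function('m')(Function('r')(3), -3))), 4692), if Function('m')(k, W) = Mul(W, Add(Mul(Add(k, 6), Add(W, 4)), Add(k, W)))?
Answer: 4648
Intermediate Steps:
Function('m')(k, W) = Mul(W, Add(W, k, Mul(Add(4, W), Add(6, k)))) (Function('m')(k, W) = Mul(W, Add(Mul(Add(6, k), Add(4, W)), Add(W, k))) = Mul(W, Add(Mul(Add(4, W), Add(6, k)), Add(W, k))) = Mul(W, Add(W, k, Mul(Add(4, W), Add(6, k)))))
Function('Y')(R) = Add(484, Mul(22, R)) (Function('Y')(R) = Mul(22, Add(22, R)) = Add(484, Mul(22, R)))
Add(Function('Y')(Add(Add(22, -7), Function('m')(Function('r')(3), -3))), 4692) = Add(Add(484, Mul(22, Add(Add(22, -7), Mul(-3, Add(24, Mul(5, 5), Mul(7, -3), Mul(-3, 5)))))), 4692) = Add(Add(484, Mul(22, Add(15, Mul(-3, Add(24, 25, -21, -15))))), 4692) = Add(Add(484, Mul(22, Add(15, Mul(-3, 13)))), 4692) = Add(Add(484, Mul(22, Add(15, -39))), 4692) = Add(Add(484, Mul(22, -24)), 4692) = Add(Add(484, -528), 4692) = Add(-44, 4692) = 4648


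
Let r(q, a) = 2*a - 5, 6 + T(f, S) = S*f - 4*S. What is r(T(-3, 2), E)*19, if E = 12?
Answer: 361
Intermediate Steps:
T(f, S) = -6 - 4*S + S*f (T(f, S) = -6 + (S*f - 4*S) = -6 + (-4*S + S*f) = -6 - 4*S + S*f)
r(q, a) = -5 + 2*a
r(T(-3, 2), E)*19 = (-5 + 2*12)*19 = (-5 + 24)*19 = 19*19 = 361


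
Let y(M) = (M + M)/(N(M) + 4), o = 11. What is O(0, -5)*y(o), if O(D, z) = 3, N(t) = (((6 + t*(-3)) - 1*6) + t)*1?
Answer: -11/3 ≈ -3.6667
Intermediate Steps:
N(t) = -2*t (N(t) = (((6 - 3*t) - 6) + t)*1 = (-3*t + t)*1 = -2*t*1 = -2*t)
y(M) = 2*M/(4 - 2*M) (y(M) = (M + M)/(-2*M + 4) = (2*M)/(4 - 2*M) = 2*M/(4 - 2*M))
O(0, -5)*y(o) = 3*(-1*11/(-2 + 11)) = 3*(-1*11/9) = 3*(-1*11*1/9) = 3*(-11/9) = -11/3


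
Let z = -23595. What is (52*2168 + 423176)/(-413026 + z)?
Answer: -535912/436621 ≈ -1.2274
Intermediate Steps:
(52*2168 + 423176)/(-413026 + z) = (52*2168 + 423176)/(-413026 - 23595) = (112736 + 423176)/(-436621) = 535912*(-1/436621) = -535912/436621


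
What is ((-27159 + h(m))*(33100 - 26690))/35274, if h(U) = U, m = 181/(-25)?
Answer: -435338996/88185 ≈ -4936.7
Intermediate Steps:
m = -181/25 (m = 181*(-1/25) = -181/25 ≈ -7.2400)
((-27159 + h(m))*(33100 - 26690))/35274 = ((-27159 - 181/25)*(33100 - 26690))/35274 = -679156/25*6410*(1/35274) = -870677992/5*1/35274 = -435338996/88185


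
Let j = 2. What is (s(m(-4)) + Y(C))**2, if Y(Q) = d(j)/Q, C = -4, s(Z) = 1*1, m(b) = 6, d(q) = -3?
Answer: 49/16 ≈ 3.0625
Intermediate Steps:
s(Z) = 1
Y(Q) = -3/Q
(s(m(-4)) + Y(C))**2 = (1 - 3/(-4))**2 = (1 - 3*(-1/4))**2 = (1 + 3/4)**2 = (7/4)**2 = 49/16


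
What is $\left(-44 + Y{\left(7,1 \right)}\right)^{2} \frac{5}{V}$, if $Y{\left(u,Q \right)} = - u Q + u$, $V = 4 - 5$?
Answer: $-9680$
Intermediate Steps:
$V = -1$
$Y{\left(u,Q \right)} = u - Q u$ ($Y{\left(u,Q \right)} = - Q u + u = u - Q u$)
$\left(-44 + Y{\left(7,1 \right)}\right)^{2} \frac{5}{V} = \left(-44 + 7 \left(1 - 1\right)\right)^{2} \frac{5}{-1} = \left(-44 + 7 \left(1 - 1\right)\right)^{2} \cdot 5 \left(-1\right) = \left(-44 + 7 \cdot 0\right)^{2} \left(-5\right) = \left(-44 + 0\right)^{2} \left(-5\right) = \left(-44\right)^{2} \left(-5\right) = 1936 \left(-5\right) = -9680$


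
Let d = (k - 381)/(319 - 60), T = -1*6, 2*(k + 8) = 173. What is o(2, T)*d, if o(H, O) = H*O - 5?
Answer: 10285/518 ≈ 19.855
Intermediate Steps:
k = 157/2 (k = -8 + (½)*173 = -8 + 173/2 = 157/2 ≈ 78.500)
T = -6
o(H, O) = -5 + H*O
d = -605/518 (d = (157/2 - 381)/(319 - 60) = -605/2/259 = -605/2*1/259 = -605/518 ≈ -1.1680)
o(2, T)*d = (-5 + 2*(-6))*(-605/518) = (-5 - 12)*(-605/518) = -17*(-605/518) = 10285/518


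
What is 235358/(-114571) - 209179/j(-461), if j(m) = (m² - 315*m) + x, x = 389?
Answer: -108253430959/41030739375 ≈ -2.6383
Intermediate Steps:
j(m) = 389 + m² - 315*m (j(m) = (m² - 315*m) + 389 = 389 + m² - 315*m)
235358/(-114571) - 209179/j(-461) = 235358/(-114571) - 209179/(389 + (-461)² - 315*(-461)) = 235358*(-1/114571) - 209179/(389 + 212521 + 145215) = -235358/114571 - 209179/358125 = -108253430959/41030739375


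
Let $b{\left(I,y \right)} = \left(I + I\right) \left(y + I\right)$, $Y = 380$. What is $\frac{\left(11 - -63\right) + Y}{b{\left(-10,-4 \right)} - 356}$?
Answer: $- \frac{227}{38} \approx -5.9737$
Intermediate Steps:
$b{\left(I,y \right)} = 2 I \left(I + y\right)$
$\frac{\left(11 - -63\right) + Y}{b{\left(-10,-4 \right)} - 356} = \frac{\left(11 - -63\right) + 380}{2 \left(-10\right) \left(-10 - 4\right) - 356} = \frac{\left(11 + 63\right) + 380}{2 \left(-10\right) \left(-14\right) - 356} = \frac{74 + 380}{280 - 356} = \frac{454}{-76} = 454 \left(- \frac{1}{76}\right) = - \frac{227}{38}$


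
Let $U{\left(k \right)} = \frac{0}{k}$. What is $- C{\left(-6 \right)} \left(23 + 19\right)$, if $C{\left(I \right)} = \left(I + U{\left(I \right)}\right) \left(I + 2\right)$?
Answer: $-1008$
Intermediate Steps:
$U{\left(k \right)} = 0$
$C{\left(I \right)} = I \left(2 + I\right)$ ($C{\left(I \right)} = \left(I + 0\right) \left(I + 2\right) = I \left(2 + I\right)$)
$- C{\left(-6 \right)} \left(23 + 19\right) = - \left(-6\right) \left(2 - 6\right) \left(23 + 19\right) = - \left(-6\right) \left(-4\right) 42 = \left(-1\right) 24 \cdot 42 = \left(-24\right) 42 = -1008$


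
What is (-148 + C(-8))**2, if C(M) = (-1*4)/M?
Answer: 87025/4 ≈ 21756.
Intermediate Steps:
C(M) = -4/M
(-148 + C(-8))**2 = (-148 - 4/(-8))**2 = (-148 - 4*(-1/8))**2 = (-148 + 1/2)**2 = (-295/2)**2 = 87025/4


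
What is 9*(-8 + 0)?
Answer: -72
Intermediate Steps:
9*(-8 + 0) = 9*(-8) = -72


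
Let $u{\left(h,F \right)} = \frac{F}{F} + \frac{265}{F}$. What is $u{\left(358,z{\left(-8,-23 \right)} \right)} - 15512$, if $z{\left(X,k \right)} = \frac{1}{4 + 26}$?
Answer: $-7561$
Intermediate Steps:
$z{\left(X,k \right)} = \frac{1}{30}$
$u{\left(h,F \right)} = 1 + \frac{265}{F}$
$u{\left(358,z{\left(-8,-23 \right)} \right)} - 15512 = \frac{1}{\frac{1}{30}} \left(265 + \frac{1}{30}\right) - 15512 = 30 \cdot \frac{7951}{30} - 15512 = 7951 - 15512 = -7561$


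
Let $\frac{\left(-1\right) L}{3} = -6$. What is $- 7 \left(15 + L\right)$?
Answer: $-231$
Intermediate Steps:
$L = 18$ ($L = \left(-3\right) \left(-6\right) = 18$)
$- 7 \left(15 + L\right) = - 7 \left(15 + 18\right) = \left(-7\right) 33 = -231$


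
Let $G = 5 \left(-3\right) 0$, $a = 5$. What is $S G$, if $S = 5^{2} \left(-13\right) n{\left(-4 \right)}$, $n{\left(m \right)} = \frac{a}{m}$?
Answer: $0$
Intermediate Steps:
$n{\left(m \right)} = \frac{5}{m}$
$S = \frac{1625}{4}$ ($S = 5^{2} \left(-13\right) \frac{5}{-4} = 25 \left(-13\right) 5 \left(- \frac{1}{4}\right) = \left(-325\right) \left(- \frac{5}{4}\right) = \frac{1625}{4} \approx 406.25$)
$G = 0$ ($G = \left(-15\right) 0 = 0$)
$S G = \frac{1625}{4} \cdot 0 = 0$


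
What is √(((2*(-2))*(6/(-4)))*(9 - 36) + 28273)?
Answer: √28111 ≈ 167.66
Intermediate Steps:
√(((2*(-2))*(6/(-4)))*(9 - 36) + 28273) = √(-24*(-1)/4*(-27) + 28273) = √(-4*(-3/2)*(-27) + 28273) = √(6*(-27) + 28273) = √(-162 + 28273) = √28111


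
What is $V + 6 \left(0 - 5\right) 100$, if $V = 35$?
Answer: $-2965$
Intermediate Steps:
$V + 6 \left(0 - 5\right) 100 = 35 + 6 \left(0 - 5\right) 100 = 35 + 6 \left(-5\right) 100 = 35 - 3000 = -2965$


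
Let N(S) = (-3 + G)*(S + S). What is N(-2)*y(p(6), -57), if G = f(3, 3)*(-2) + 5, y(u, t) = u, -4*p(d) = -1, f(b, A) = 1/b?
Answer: -4/3 ≈ -1.3333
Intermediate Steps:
p(d) = ¼ (p(d) = -¼*(-1) = ¼)
G = 13/3 (G = -2/3 + 5 = (⅓)*(-2) + 5 = -⅔ + 5 = 13/3 ≈ 4.3333)
N(S) = 8*S/3 (N(S) = (-3 + 13/3)*(S + S) = 4*(2*S)/3 = 8*S/3)
N(-2)*y(p(6), -57) = ((8/3)*(-2))*(¼) = -16/3*¼ = -4/3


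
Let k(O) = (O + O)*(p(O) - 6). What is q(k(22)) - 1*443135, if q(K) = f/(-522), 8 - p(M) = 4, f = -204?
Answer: -38552711/87 ≈ -4.4313e+5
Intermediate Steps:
p(M) = 4 (p(M) = 8 - 1*4 = 8 - 4 = 4)
k(O) = -4*O (k(O) = (O + O)*(4 - 6) = (2*O)*(-2) = -4*O)
q(K) = 34/87 (q(K) = -204/(-522) = -204*(-1/522) = 34/87)
q(k(22)) - 1*443135 = 34/87 - 1*443135 = 34/87 - 443135 = -38552711/87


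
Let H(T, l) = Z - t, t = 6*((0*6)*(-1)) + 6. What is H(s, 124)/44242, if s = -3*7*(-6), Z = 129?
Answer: 123/44242 ≈ 0.0027802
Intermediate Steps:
t = 6 (t = 6*(0*(-1)) + 6 = 6*0 + 6 = 0 + 6 = 6)
s = 126 (s = -21*(-6) = 126)
H(T, l) = 123 (H(T, l) = 129 - 1*6 = 129 - 6 = 123)
H(s, 124)/44242 = 123/44242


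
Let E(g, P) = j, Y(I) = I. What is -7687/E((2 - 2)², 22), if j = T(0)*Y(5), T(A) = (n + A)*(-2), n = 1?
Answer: 7687/10 ≈ 768.70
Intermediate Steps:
T(A) = -2 - 2*A (T(A) = (1 + A)*(-2) = -2 - 2*A)
j = -10 (j = (-2 - 2*0)*5 = (-2 + 0)*5 = -2*5 = -10)
E(g, P) = -10
-7687/E((2 - 2)², 22) = -7687/(-10) = -7687*(-⅒) = 7687/10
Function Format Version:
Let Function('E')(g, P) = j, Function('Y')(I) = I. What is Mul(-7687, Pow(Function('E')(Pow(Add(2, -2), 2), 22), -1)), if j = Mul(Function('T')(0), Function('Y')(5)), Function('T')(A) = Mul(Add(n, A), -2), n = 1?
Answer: Rational(7687, 10) ≈ 768.70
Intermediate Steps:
Function('T')(A) = Add(-2, Mul(-2, A)) (Function('T')(A) = Mul(Add(1, A), -2) = Add(-2, Mul(-2, A)))
j = -10 (j = Mul(Add(-2, Mul(-2, 0)), 5) = Mul(Add(-2, 0), 5) = Mul(-2, 5) = -10)
Function('E')(g, P) = -10
Mul(-7687, Pow(Function('E')(Pow(Add(2, -2), 2), 22), -1)) = Mul(-7687, Pow(-10, -1)) = Mul(-7687, Rational(-1, 10)) = Rational(7687, 10)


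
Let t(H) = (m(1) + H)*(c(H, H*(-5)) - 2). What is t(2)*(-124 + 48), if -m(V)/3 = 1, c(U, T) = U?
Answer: 0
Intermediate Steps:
m(V) = -3 (m(V) = -3*1 = -3)
t(H) = (-3 + H)*(-2 + H) (t(H) = (-3 + H)*(H - 2) = (-3 + H)*(-2 + H))
t(2)*(-124 + 48) = (6 + 2**2 - 5*2)*(-124 + 48) = (6 + 4 - 10)*(-76) = 0*(-76) = 0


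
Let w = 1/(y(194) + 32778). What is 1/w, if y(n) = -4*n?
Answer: 32002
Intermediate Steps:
w = 1/32002 (w = 1/(-4*194 + 32778) = 1/(-776 + 32778) = 1/32002 ≈ 3.1248e-5)
1/w = 1/(1/32002) = 32002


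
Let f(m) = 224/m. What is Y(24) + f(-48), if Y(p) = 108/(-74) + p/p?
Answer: -569/111 ≈ -5.1261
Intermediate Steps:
Y(p) = -17/37 (Y(p) = 108*(-1/74) + 1 = -54/37 + 1 = -17/37)
Y(24) + f(-48) = -17/37 + 224/(-48) = -17/37 + 224*(-1/48) = -17/37 - 14/3 = -569/111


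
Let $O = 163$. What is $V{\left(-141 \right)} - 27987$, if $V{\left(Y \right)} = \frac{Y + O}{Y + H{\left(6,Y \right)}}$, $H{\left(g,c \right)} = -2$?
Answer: $- \frac{363833}{13} \approx -27987.0$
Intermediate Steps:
$V{\left(Y \right)} = \frac{163 + Y}{-2 + Y}$ ($V{\left(Y \right)} = \frac{Y + 163}{Y - 2} = \frac{163 + Y}{-2 + Y}$)
$V{\left(-141 \right)} - 27987 = \frac{163 - 141}{-2 - 141} - 27987 = \frac{1}{-143} \cdot 22 - 27987 = \left(- \frac{1}{143}\right) 22 - 27987 = - \frac{2}{13} - 27987 = - \frac{363833}{13}$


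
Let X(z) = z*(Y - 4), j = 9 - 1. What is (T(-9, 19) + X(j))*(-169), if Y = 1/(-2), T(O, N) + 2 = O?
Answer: 7943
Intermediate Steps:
T(O, N) = -2 + O
j = 8
Y = -½ (Y = 1*(-½) = -½ ≈ -0.50000)
X(z) = -9*z/2 (X(z) = z*(-½ - 4) = z*(-9/2) = -9*z/2)
(T(-9, 19) + X(j))*(-169) = ((-2 - 9) - 9/2*8)*(-169) = (-11 - 36)*(-169) = -47*(-169) = 7943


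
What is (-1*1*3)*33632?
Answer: -100896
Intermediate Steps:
(-1*1*3)*33632 = -1*3*33632 = -3*33632 = -100896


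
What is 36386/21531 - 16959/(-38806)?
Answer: 1777139345/835531986 ≈ 2.1270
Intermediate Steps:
36386/21531 - 16959/(-38806) = 36386*(1/21531) - 16959*(-1/38806) = 36386/21531 + 16959/38806 = 1777139345/835531986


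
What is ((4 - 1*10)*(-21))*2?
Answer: 252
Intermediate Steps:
((4 - 1*10)*(-21))*2 = ((4 - 10)*(-21))*2 = -6*(-21)*2 = 126*2 = 252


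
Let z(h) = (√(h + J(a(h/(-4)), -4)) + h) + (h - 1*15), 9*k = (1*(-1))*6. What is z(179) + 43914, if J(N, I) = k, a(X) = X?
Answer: 44257 + √1605/3 ≈ 44270.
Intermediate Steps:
k = -⅔ (k = ((1*(-1))*6)/9 = (-1*6)/9 = (⅑)*(-6) = -⅔ ≈ -0.66667)
J(N, I) = -⅔
z(h) = -15 + √(-⅔ + h) + 2*h (z(h) = (√(h - ⅔) + h) + (h - 1*15) = (√(-⅔ + h) + h) + (h - 15) = (h + √(-⅔ + h)) + (-15 + h) = -15 + √(-⅔ + h) + 2*h)
z(179) + 43914 = (-15 + 2*179 + √(-6 + 9*179)/3) + 43914 = (-15 + 358 + √(-6 + 1611)/3) + 43914 = (-15 + 358 + √1605/3) + 43914 = (343 + √1605/3) + 43914 = 44257 + √1605/3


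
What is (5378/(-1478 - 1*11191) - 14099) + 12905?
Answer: -15132164/12669 ≈ -1194.4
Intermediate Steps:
(5378/(-1478 - 1*11191) - 14099) + 12905 = (5378/(-1478 - 11191) - 14099) + 12905 = (5378/(-12669) - 14099) + 12905 = (5378*(-1/12669) - 14099) + 12905 = (-5378/12669 - 14099) + 12905 = -178625609/12669 + 12905 = -15132164/12669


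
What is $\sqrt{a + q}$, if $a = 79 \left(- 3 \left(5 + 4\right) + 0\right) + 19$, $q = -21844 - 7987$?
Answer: $i \sqrt{31945} \approx 178.73 i$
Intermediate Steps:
$q = -29831$
$a = -2114$ ($a = 79 \left(\left(-3\right) 9 + 0\right) + 19 = 79 \left(-27 + 0\right) + 19 = 79 \left(-27\right) + 19 = -2133 + 19 = -2114$)
$\sqrt{a + q} = \sqrt{-2114 - 29831} = \sqrt{-31945} = i \sqrt{31945}$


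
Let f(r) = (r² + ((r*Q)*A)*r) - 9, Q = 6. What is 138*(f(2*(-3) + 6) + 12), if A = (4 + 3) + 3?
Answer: 414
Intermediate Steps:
A = 10 (A = 7 + 3 = 10)
f(r) = -9 + 61*r² (f(r) = (r² + ((r*6)*10)*r) - 9 = (r² + ((6*r)*10)*r) - 9 = (r² + (60*r)*r) - 9 = (r² + 60*r²) - 9 = 61*r² - 9 = -9 + 61*r²)
138*(f(2*(-3) + 6) + 12) = 138*((-9 + 61*(2*(-3) + 6)²) + 12) = 138*((-9 + 61*(-6 + 6)²) + 12) = 138*((-9 + 61*0²) + 12) = 138*((-9 + 61*0) + 12) = 138*((-9 + 0) + 12) = 138*(-9 + 12) = 138*3 = 414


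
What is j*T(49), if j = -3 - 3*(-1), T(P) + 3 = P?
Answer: 0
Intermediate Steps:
T(P) = -3 + P
j = 0 (j = -3 + 3 = 0)
j*T(49) = 0*(-3 + 49) = 0*46 = 0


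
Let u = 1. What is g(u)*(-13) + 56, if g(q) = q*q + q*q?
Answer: 30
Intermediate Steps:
g(q) = 2*q² (g(q) = q² + q² = 2*q²)
g(u)*(-13) + 56 = (2*1²)*(-13) + 56 = (2*1)*(-13) + 56 = 2*(-13) + 56 = -26 + 56 = 30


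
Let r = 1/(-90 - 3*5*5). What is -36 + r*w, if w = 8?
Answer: -5948/165 ≈ -36.048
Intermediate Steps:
r = -1/165 (r = 1/(-90 - 15*5) = 1/(-90 - 75) = 1/(-165) = -1/165 ≈ -0.0060606)
-36 + r*w = -36 - 1/165*8 = -36 - 8/165 = -5948/165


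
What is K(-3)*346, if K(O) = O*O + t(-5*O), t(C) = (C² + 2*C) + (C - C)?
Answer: 91344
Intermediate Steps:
t(C) = C² + 2*C (t(C) = (C² + 2*C) + 0 = C² + 2*C)
K(O) = O² - 5*O*(2 - 5*O) (K(O) = O*O + (-5*O)*(2 - 5*O) = O² - 5*O*(2 - 5*O))
K(-3)*346 = (2*(-3)*(-5 + 13*(-3)))*346 = (2*(-3)*(-5 - 39))*346 = (2*(-3)*(-44))*346 = 264*346 = 91344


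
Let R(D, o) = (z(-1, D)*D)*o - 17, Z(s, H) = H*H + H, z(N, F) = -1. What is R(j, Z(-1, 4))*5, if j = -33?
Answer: 3215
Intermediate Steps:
Z(s, H) = H + H**2 (Z(s, H) = H**2 + H = H + H**2)
R(D, o) = -17 - D*o (R(D, o) = (-D)*o - 17 = -D*o - 17 = -17 - D*o)
R(j, Z(-1, 4))*5 = (-17 - 1*(-33)*4*(1 + 4))*5 = (-17 - 1*(-33)*4*5)*5 = (-17 - 1*(-33)*20)*5 = (-17 + 660)*5 = 643*5 = 3215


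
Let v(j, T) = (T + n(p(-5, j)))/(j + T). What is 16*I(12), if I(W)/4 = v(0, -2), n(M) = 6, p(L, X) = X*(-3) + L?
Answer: -128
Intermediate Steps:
p(L, X) = L - 3*X (p(L, X) = -3*X + L = L - 3*X)
v(j, T) = (6 + T)/(T + j) (v(j, T) = (T + 6)/(j + T) = (6 + T)/(T + j))
I(W) = -8 (I(W) = 4*((6 - 2)/(-2 + 0)) = 4*(4/(-2)) = 4*(-½*4) = 4*(-2) = -8)
16*I(12) = 16*(-8) = -128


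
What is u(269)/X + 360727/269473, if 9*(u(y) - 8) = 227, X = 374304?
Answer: 1215274603499/907783396128 ≈ 1.3387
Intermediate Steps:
u(y) = 299/9 (u(y) = 8 + (⅑)*227 = 8 + 227/9 = 299/9)
u(269)/X + 360727/269473 = (299/9)/374304 + 360727/269473 = (299/9)*(1/374304) + 360727*(1/269473) = 299/3368736 + 360727/269473 = 1215274603499/907783396128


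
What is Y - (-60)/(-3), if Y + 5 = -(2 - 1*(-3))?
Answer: -30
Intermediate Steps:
Y = -10 (Y = -5 - (2 - 1*(-3)) = -5 - (2 + 3) = -5 - 1*5 = -5 - 5 = -10)
Y - (-60)/(-3) = -10 - (-60)/(-3) = -10 - (-60)*(-1)/3 = -10 - 6*10/3 = -10 - 20 = -30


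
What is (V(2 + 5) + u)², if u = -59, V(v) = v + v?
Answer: 2025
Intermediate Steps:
V(v) = 2*v
(V(2 + 5) + u)² = (2*(2 + 5) - 59)² = (2*7 - 59)² = (14 - 59)² = (-45)² = 2025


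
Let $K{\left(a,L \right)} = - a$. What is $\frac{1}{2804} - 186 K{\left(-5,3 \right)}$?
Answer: $- \frac{2607719}{2804} \approx -930.0$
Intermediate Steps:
$\frac{1}{2804} - 186 K{\left(-5,3 \right)} = \frac{1}{2804} - 186 \left(\left(-1\right) \left(-5\right)\right) = \frac{1}{2804} - 186 \cdot 5 = \frac{1}{2804} - 930 = - \frac{2607719}{2804}$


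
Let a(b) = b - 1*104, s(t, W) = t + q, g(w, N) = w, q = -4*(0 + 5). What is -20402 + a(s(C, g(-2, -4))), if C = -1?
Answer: -20527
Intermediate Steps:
q = -20 (q = -4*5 = -20)
s(t, W) = -20 + t (s(t, W) = t - 20 = -20 + t)
a(b) = -104 + b (a(b) = b - 104 = -104 + b)
-20402 + a(s(C, g(-2, -4))) = -20402 + (-104 + (-20 - 1)) = -20402 + (-104 - 21) = -20402 - 125 = -20527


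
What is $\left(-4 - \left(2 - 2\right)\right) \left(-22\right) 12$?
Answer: $1056$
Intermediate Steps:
$\left(-4 - \left(2 - 2\right)\right) \left(-22\right) 12 = \left(-4 - 0\right) \left(-22\right) 12 = \left(-4 + 0\right) \left(-22\right) 12 = \left(-4\right) \left(-22\right) 12 = 88 \cdot 12 = 1056$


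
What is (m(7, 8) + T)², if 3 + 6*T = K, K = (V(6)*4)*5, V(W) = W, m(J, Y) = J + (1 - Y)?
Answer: 1521/4 ≈ 380.25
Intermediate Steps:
m(J, Y) = 1 + J - Y
K = 120 (K = (6*4)*5 = 24*5 = 120)
T = 39/2 (T = -½ + (⅙)*120 = -½ + 20 = 39/2 ≈ 19.500)
(m(7, 8) + T)² = ((1 + 7 - 1*8) + 39/2)² = ((1 + 7 - 8) + 39/2)² = (0 + 39/2)² = (39/2)² = 1521/4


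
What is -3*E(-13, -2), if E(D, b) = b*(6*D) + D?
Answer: -429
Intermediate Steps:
E(D, b) = D + 6*D*b (E(D, b) = 6*D*b + D = D + 6*D*b)
-3*E(-13, -2) = -(-39)*(1 + 6*(-2)) = -(-39)*(1 - 12) = -(-39)*(-11) = -3*143 = -429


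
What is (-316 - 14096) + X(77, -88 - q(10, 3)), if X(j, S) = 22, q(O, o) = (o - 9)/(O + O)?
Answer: -14390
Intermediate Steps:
q(O, o) = (-9 + o)/(2*O) (q(O, o) = (-9 + o)/((2*O)) = (-9 + o)*(1/(2*O)) = (-9 + o)/(2*O))
(-316 - 14096) + X(77, -88 - q(10, 3)) = (-316 - 14096) + 22 = -14412 + 22 = -14390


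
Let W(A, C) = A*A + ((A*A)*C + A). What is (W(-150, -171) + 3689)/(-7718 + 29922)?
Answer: -545923/3172 ≈ -172.11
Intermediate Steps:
W(A, C) = A + A² + C*A² (W(A, C) = A² + (A²*C + A) = A² + (C*A² + A) = A² + (A + C*A²) = A + A² + C*A²)
(W(-150, -171) + 3689)/(-7718 + 29922) = (-150*(1 - 150 - 150*(-171)) + 3689)/(-7718 + 29922) = (-150*(1 - 150 + 25650) + 3689)/22204 = (-150*25501 + 3689)*(1/22204) = (-3825150 + 3689)*(1/22204) = -3821461*1/22204 = -545923/3172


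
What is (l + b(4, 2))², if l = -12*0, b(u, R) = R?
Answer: 4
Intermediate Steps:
l = 0
(l + b(4, 2))² = (0 + 2)² = 2² = 4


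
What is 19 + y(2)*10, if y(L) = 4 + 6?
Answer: 119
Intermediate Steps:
y(L) = 10
19 + y(2)*10 = 19 + 10*10 = 19 + 100 = 119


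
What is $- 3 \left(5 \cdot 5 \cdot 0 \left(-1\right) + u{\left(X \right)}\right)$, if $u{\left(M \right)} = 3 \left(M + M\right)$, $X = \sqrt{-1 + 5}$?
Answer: $-36$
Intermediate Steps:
$X = 2$ ($X = \sqrt{4} = 2$)
$u{\left(M \right)} = 6 M$ ($u{\left(M \right)} = 3 \cdot 2 M = 6 M$)
$- 3 \left(5 \cdot 5 \cdot 0 \left(-1\right) + u{\left(X \right)}\right) = - 3 \left(5 \cdot 5 \cdot 0 \left(-1\right) + 6 \cdot 2\right) = - 3 \left(25 \cdot 0 + 12\right) = - 3 \left(0 + 12\right) = \left(-3\right) 12 = -36$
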